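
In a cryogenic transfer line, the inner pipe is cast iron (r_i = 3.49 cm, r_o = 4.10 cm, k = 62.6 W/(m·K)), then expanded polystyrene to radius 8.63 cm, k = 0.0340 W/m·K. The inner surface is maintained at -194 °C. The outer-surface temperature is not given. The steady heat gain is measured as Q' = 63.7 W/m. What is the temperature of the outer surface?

T_out = 27.9 °C

Series resistances:
  R'_cast iron = ln(0.0410/0.0349)/(2πk) = 0.1611/(2π·62.6) = 4.095×10^-4 m·K/W
  R'_expanded polystyrene = ln(0.0863/0.0410)/(2πk) = 0.7443/(2π·0.0340) = 3.484 m·K/W
ΣR = 3.484 m·K/W
ΔT = Q'·ΣR = 63.7 × 3.484 = 221.9 K
Heat flows inward, so T_out = T_in + ΔT = -194 + 221.9 = 27.9 °C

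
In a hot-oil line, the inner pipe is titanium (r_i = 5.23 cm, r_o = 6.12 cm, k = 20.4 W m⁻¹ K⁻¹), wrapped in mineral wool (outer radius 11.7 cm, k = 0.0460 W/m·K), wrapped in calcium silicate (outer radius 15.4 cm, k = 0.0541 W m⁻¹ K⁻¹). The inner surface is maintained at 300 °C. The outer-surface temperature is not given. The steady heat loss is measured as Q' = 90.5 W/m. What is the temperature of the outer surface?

T_out = 23.8 °C

Series resistances:
  R'_titanium = ln(0.0612/0.0523)/(2πk) = 0.1572/(2π·20.4) = 0.001226 m·K/W
  R'_mineral wool = ln(0.117/0.0612)/(2πk) = 0.6480/(2π·0.0460) = 2.242 m·K/W
  R'_calcium silicate = ln(0.154/0.117)/(2πk) = 0.2748/(2π·0.0541) = 0.8084 m·K/W
ΣR = 3.052 m·K/W
ΔT = Q'·ΣR = 90.5 × 3.052 = 276.2 K
Heat flows outward, so T_out = T_in − ΔT = 300 − 276.2 = 23.8 °C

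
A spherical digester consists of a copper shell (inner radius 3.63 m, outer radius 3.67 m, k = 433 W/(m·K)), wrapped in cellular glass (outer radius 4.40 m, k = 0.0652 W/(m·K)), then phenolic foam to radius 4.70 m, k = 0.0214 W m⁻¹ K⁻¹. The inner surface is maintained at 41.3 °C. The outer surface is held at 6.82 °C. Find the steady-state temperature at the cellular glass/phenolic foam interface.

T = 23.9 °C

Treat each layer as a resistance in series:
  R_copper = (1/3.63 − 1/3.67)/(4πk) = 0.003003/(4π·433) = 5.518×10^-7 K/W
  R_cellular glass = (1/3.67 − 1/4.40)/(4πk) = 0.04521/(4π·0.0652) = 0.05518 K/W
  R_phenolic foam = (1/4.40 − 1/4.70)/(4πk) = 0.01451/(4π·0.0214) = 0.05394 K/W
ΣR = 5.518×10^-7 + 0.05518 + 0.05394 = 0.1091 K/W
Q = ΔT/ΣR = (41.3 °C − 6.82 °C)/0.1091 = 316.0 W
From the inner boundary to the cellular glass/phenolic foam interface, ΣR_partial = 0.05518 K/W.
T_interface = T_in − Q·ΣR_partial = 41.3 °C − (316.0)(0.05518) = 23.9 °C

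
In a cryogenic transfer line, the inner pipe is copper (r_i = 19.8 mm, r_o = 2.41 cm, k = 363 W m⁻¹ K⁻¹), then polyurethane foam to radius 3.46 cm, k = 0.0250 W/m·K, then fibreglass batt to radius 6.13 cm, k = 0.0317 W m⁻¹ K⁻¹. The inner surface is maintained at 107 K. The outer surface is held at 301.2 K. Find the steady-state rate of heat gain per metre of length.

Q' = 37.5 W/m

Series thermal resistances, inner to outer:
  R'_copper = ln(0.0241/0.0198)/(2πk) = 0.1965/(2π·363) = 8.617×10^-5 m·K/W
  R'_polyurethane foam = ln(0.0346/0.0241)/(2πk) = 0.3616/(2π·0.0250) = 2.302 m·K/W
  R'_fibreglass batt = ln(0.0613/0.0346)/(2πk) = 0.5719/(2π·0.0317) = 2.871 m·K/W
ΣR = 8.617×10^-5 + 2.302 + 2.871 = 5.173 m·K/W
Q' = ΔT/ΣR = (107 K − 301.2 K)/5.173 = -37.5 W/m
(Negative Q' ⇒ heat flows inward; heat gain = 37.5 W/m.)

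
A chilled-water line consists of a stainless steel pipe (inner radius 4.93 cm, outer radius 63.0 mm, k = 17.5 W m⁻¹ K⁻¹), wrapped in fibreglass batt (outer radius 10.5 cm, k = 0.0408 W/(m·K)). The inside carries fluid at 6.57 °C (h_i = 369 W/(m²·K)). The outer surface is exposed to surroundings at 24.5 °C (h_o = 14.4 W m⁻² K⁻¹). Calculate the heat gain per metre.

Q' = 8.50 W/m

Resistance network (inner→outer):
  R'_conv,in = 1/(2πr h) = 1/(2π·0.0493·369) = 0.008749 m·K/W
  R'_stainless steel = ln(0.0630/0.0493)/(2πk) = 0.2452/(2π·17.5) = 0.002230 m·K/W
  R'_fibreglass batt = ln(0.105/0.0630)/(2πk) = 0.5108/(2π·0.0408) = 1.993 m·K/W
  R'_conv,out = 1/(2πr h) = 1/(2π·0.105·14.4) = 0.1053 m·K/W
ΣR = 0.008749 + 0.002230 + 1.993 + 0.1053 = 2.109 m·K/W
Q' = ΔT/ΣR = (6.57 °C − 24.5 °C)/2.109 = -8.50 W/m
(Negative Q' ⇒ heat flows inward; heat gain = 8.50 W/m.)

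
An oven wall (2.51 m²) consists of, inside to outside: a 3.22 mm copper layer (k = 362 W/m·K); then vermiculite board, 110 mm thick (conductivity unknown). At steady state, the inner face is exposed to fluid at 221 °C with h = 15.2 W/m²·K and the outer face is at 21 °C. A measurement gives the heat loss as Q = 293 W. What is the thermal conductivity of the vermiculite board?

ΣR = ΔT/Q = |221 − 21|/293 = 0.6826 K/W
Known resistances:
  R_conv,in = 1/(hA) = 1/(15.2·2.51) = 0.02621 K/W
  R_copper = L/(kA) = 0.00322/(362·2.51) = 3.544×10^-6 K/W
R_vermiculite board = ΣR − ΣR_known = 0.6826 − 0.02621 = 0.6564 K/W
L/(kA) = 0.6564 ⇒ k = 0.110/(0.6564·2.51) = 0.0668 W/m·K

k = 0.0668 W/m·K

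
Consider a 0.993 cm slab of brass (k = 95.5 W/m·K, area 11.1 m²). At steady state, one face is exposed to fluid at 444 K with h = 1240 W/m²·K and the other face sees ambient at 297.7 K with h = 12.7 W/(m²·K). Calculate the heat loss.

Series thermal resistances, inner to outer:
  R_conv,in = 1/(hA) = 1/(1240·11.1) = 7.265×10^-5 K/W
  R_brass = L/(kA) = 0.00993/(95.5·11.1) = 9.367×10^-6 K/W
  R_conv,out = 1/(hA) = 1/(12.7·11.1) = 0.007094 K/W
ΣR = 7.265×10^-5 + 9.367×10^-6 + 0.007094 = 0.007176 K/W
Q = ΔT/ΣR = (444 K − 297.7 K)/0.007176 = 20400 W

Q = 20.4 kW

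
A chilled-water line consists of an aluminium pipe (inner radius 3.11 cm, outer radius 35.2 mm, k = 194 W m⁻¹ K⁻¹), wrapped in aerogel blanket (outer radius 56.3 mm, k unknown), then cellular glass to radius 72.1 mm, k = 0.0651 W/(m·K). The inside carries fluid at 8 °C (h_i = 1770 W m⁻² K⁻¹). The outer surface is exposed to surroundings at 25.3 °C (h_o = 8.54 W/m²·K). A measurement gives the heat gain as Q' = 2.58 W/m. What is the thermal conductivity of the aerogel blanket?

ΣR = ΔT/Q' = |8 − 25.3|/2.58 = 6.705 m·K/W
Known resistances:
  R'_conv,in = 1/(2πr h) = 1/(2π·0.0311·1770) = 0.002891 m·K/W
  R'_aluminium = ln(0.0352/0.0311)/(2πk) = 0.1238/(2π·194) = 1.016×10^-4 m·K/W
  R'_cellular glass = ln(0.0721/0.0563)/(2πk) = 0.2474/(2π·0.0651) = 0.6047 m·K/W
  R'_conv,out = 1/(2πr h) = 1/(2π·0.0721·8.54) = 0.2585 m·K/W
R_aerogel blanket = ΣR − ΣR_known = 6.705 − 0.8662 = 5.839 m·K/W
ln(r₂/r₁)/(2πk) = 5.839 ⇒ k = 0.4696/(2π·5.839) = 0.0128 W/m·K

k = 0.0128 W/m·K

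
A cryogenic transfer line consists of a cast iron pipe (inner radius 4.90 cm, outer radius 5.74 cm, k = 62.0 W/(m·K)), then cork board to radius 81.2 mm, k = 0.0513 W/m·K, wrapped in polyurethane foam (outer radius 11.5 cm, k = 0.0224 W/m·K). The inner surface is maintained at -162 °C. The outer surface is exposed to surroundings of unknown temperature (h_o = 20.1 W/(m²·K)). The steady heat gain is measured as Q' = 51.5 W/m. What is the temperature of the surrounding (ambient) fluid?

T_out = 24.3 °C

Sum the resistances:
  R'_cast iron = ln(0.0574/0.0490)/(2πk) = 0.1582/(2π·62.0) = 4.062×10^-4 m·K/W
  R'_cork board = ln(0.0812/0.0574)/(2πk) = 0.3469/(2π·0.0513) = 1.076 m·K/W
  R'_polyurethane foam = ln(0.115/0.0812)/(2πk) = 0.3480/(2π·0.0224) = 2.473 m·K/W
  R'_conv,out = 1/(2πr h) = 1/(2π·0.115·20.1) = 0.06885 m·K/W
ΣR = 3.618 m·K/W
ΔT = Q'·ΣR = 51.5 × 3.618 = 186.3 K
Heat flows inward, so T_out = T_in + ΔT = -162 + 186.3 = 24.3 °C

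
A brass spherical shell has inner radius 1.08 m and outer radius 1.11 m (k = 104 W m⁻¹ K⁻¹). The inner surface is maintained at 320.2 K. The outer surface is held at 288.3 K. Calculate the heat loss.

Q = 1670 kW

Q = 4πk·ΔT/(1/r₁ − 1/r₂) = 4π × 104 × 31.9 / (1/1.08 − 1/1.11) = 1.67×10^6 W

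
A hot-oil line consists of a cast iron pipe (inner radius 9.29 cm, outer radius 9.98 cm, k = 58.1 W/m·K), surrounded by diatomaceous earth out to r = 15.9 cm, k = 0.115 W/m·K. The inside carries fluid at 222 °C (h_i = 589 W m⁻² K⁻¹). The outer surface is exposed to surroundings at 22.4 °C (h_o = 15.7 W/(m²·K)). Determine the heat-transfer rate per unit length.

Q' = 281 W/m

Treat each layer as a resistance in series:
  R'_conv,in = 1/(2πr h) = 1/(2π·0.0929·589) = 0.002909 m·K/W
  R'_cast iron = ln(0.0998/0.0929)/(2πk) = 0.07164/(2π·58.1) = 1.963×10^-4 m·K/W
  R'_diatomaceous earth = ln(0.159/0.0998)/(2πk) = 0.4657/(2π·0.115) = 0.6446 m·K/W
  R'_conv,out = 1/(2πr h) = 1/(2π·0.159·15.7) = 0.06376 m·K/W
ΣR = 0.002909 + 1.963×10^-4 + 0.6446 + 0.06376 = 0.7115 m·K/W
Q' = ΔT/ΣR = (222 °C − 22.4 °C)/0.7115 = 281 W/m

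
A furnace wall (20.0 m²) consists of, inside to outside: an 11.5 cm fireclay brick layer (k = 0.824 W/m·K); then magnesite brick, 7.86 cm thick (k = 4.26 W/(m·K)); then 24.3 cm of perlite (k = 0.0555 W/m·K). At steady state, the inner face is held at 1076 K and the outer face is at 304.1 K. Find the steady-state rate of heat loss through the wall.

Q = 3400 W

Series thermal resistances, inner to outer:
  R_fireclay brick = L/(kA) = 0.115/(0.824·20.0) = 0.006978 K/W
  R_magnesite brick = L/(kA) = 0.0786/(4.26·20.0) = 9.225×10^-4 K/W
  R_perlite = L/(kA) = 0.243/(0.0555·20.0) = 0.2189 K/W
ΣR = 0.006978 + 9.225×10^-4 + 0.2189 = 0.2268 K/W
Q = ΔT/ΣR = (1076 K − 304.1 K)/0.2268 = 3400 W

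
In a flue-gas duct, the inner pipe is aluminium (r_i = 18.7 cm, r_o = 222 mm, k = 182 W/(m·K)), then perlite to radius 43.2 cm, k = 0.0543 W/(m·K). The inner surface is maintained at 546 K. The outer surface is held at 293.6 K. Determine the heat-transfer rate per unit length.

Resistance network (inner→outer):
  R'_aluminium = ln(0.222/0.187)/(2πk) = 0.1716/(2π·182) = 1.500×10^-4 m·K/W
  R'_perlite = ln(0.432/0.222)/(2πk) = 0.6657/(2π·0.0543) = 1.951 m·K/W
ΣR = 1.500×10^-4 + 1.951 = 1.951 m·K/W
Q' = ΔT/ΣR = (546 K − 293.6 K)/1.951 = 129 W/m

Q' = 129 W/m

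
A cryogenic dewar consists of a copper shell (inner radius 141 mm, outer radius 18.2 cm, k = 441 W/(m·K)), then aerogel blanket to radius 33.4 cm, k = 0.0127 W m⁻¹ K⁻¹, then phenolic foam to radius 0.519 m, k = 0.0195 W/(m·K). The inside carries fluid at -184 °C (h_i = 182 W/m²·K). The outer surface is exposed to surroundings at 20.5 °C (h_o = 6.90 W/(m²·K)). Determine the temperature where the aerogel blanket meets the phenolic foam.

T = -24.3 °C

Treat each layer as a resistance in series:
  R_conv,in = 1/(4πr²h) = 1/(4π·0.141²·182) = 0.02199 K/W
  R_copper = (1/0.141 − 1/0.182)/(4πk) = 1.598/(4π·441) = 2.883×10^-4 K/W
  R_aerogel blanket = (1/0.182 − 1/0.334)/(4πk) = 2.500/(4π·0.0127) = 15.67 K/W
  R_phenolic foam = (1/0.334 − 1/0.519)/(4πk) = 1.067/(4π·0.0195) = 4.355 K/W
  R_conv,out = 1/(4πr²h) = 1/(4π·0.519²·6.90) = 0.04282 K/W
ΣR = 0.02199 + 2.883×10^-4 + 15.67 + 4.355 + 0.04282 = 20.09 K/W
Q = ΔT/ΣR = (-184 °C − 20.5 °C)/20.09 = -10.18 W
From the inner boundary to the aerogel blanket/phenolic foam interface, ΣR_partial = 15.69 K/W.
T_interface = T_in − Q·ΣR_partial = -184 °C − (-10.18)(15.69) = -24.3 °C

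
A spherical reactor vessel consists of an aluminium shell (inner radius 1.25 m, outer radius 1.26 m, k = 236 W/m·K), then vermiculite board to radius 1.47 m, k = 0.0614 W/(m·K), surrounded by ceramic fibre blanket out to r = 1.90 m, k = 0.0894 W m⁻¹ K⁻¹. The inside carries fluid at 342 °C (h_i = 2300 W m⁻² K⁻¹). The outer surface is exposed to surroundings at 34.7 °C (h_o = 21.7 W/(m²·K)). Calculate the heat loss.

Treat each layer as a resistance in series:
  R_conv,in = 1/(4πr²h) = 1/(4π·1.25²·2300) = 2.214×10^-5 K/W
  R_aluminium = (1/1.25 − 1/1.26)/(4πk) = 0.006349/(4π·236) = 2.141×10^-6 K/W
  R_vermiculite board = (1/1.26 − 1/1.47)/(4πk) = 0.1134/(4π·0.0614) = 0.1469 K/W
  R_ceramic fibre blanket = (1/1.47 − 1/1.90)/(4πk) = 0.1540/(4π·0.0894) = 0.1370 K/W
  R_conv,out = 1/(4πr²h) = 1/(4π·1.90²·21.7) = 0.001016 K/W
ΣR = 2.214×10^-5 + 2.141×10^-6 + 0.1469 + 0.1370 + 0.001016 = 0.2849 K/W
Q = ΔT/ΣR = (342 °C − 34.7 °C)/0.2849 = 1080 W

Q = 1080 W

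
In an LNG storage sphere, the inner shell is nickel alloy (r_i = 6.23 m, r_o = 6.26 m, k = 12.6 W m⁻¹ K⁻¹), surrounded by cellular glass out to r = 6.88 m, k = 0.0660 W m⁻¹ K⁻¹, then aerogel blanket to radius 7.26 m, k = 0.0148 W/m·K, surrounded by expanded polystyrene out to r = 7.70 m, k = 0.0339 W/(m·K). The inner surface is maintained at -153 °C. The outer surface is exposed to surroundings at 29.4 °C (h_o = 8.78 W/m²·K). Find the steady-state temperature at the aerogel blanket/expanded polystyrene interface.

Series thermal resistances, inner to outer:
  R_nickel alloy = (1/6.23 − 1/6.26)/(4πk) = 7.692×10^-4/(4π·12.6) = 4.858×10^-6 K/W
  R_cellular glass = (1/6.26 − 1/6.88)/(4πk) = 0.01440/(4π·0.0660) = 0.01736 K/W
  R_aerogel blanket = (1/6.88 − 1/7.26)/(4πk) = 0.007608/(4π·0.0148) = 0.04091 K/W
  R_expanded polystyrene = (1/7.26 − 1/7.70)/(4πk) = 0.007871/(4π·0.0339) = 0.01848 K/W
  R_conv,out = 1/(4πr²h) = 1/(4π·7.70²·8.78) = 1.529×10^-4 K/W
ΣR = 4.858×10^-6 + 0.01736 + 0.04091 + 0.01848 + 1.529×10^-4 = 0.07691 K/W
Q = ΔT/ΣR = (-153 °C − 29.4 °C)/0.07691 = -2372 W
From the inner boundary to the aerogel blanket/expanded polystyrene interface, ΣR_partial = 0.05827 K/W.
T_interface = T_in − Q·ΣR_partial = -153 °C − (-2372)(0.05827) = -14.8 °C

T = -14.8 °C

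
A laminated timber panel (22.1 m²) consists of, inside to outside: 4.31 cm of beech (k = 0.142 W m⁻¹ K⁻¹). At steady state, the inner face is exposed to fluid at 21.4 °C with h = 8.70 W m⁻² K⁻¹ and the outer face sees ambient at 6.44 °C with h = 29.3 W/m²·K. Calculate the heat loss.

Q = 730 W

Treat each layer as a resistance in series:
  R_conv,in = 1/(hA) = 1/(8.70·22.1) = 0.005201 K/W
  R_beech = L/(kA) = 0.0431/(0.142·22.1) = 0.01373 K/W
  R_conv,out = 1/(hA) = 1/(29.3·22.1) = 0.001544 K/W
ΣR = 0.005201 + 0.01373 + 0.001544 = 0.02048 K/W
Q = ΔT/ΣR = (21.4 °C − 6.44 °C)/0.02048 = 730 W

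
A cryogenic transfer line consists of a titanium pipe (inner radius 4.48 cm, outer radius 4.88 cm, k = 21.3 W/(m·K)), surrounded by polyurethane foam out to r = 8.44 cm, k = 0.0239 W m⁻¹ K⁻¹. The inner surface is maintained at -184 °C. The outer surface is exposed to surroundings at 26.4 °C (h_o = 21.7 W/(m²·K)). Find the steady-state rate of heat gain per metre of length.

Series thermal resistances, inner to outer:
  R'_titanium = ln(0.0488/0.0448)/(2πk) = 0.08552/(2π·21.3) = 6.390×10^-4 m·K/W
  R'_polyurethane foam = ln(0.0844/0.0488)/(2πk) = 0.5478/(2π·0.0239) = 3.648 m·K/W
  R'_conv,out = 1/(2πr h) = 1/(2π·0.0844·21.7) = 0.08690 m·K/W
ΣR = 6.390×10^-4 + 3.648 + 0.08690 = 3.736 m·K/W
Q' = ΔT/ΣR = (-184 °C − 26.4 °C)/3.736 = -56.3 W/m
(Negative Q' ⇒ heat flows inward; heat gain = 56.3 W/m.)

Q' = 56.3 W/m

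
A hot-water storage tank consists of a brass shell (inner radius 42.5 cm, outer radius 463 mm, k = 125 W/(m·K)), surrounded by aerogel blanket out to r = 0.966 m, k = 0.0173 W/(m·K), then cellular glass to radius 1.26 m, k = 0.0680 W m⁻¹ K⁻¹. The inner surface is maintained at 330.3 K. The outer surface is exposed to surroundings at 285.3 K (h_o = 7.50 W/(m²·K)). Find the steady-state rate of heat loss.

Treat each layer as a resistance in series:
  R_brass = (1/0.425 − 1/0.463)/(4πk) = 0.1931/(4π·125) = 1.229×10^-4 K/W
  R_aerogel blanket = (1/0.463 − 1/0.966)/(4πk) = 1.125/(4π·0.0173) = 5.173 K/W
  R_cellular glass = (1/0.966 − 1/1.26)/(4πk) = 0.2415/(4π·0.0680) = 0.2827 K/W
  R_conv,out = 1/(4πr²h) = 1/(4π·1.26²·7.50) = 0.006683 K/W
ΣR = 1.229×10^-4 + 5.173 + 0.2827 + 0.006683 = 5.463 K/W
Q = ΔT/ΣR = (330.3 K − 285.3 K)/5.463 = 8.24 W

Q = 8.24 W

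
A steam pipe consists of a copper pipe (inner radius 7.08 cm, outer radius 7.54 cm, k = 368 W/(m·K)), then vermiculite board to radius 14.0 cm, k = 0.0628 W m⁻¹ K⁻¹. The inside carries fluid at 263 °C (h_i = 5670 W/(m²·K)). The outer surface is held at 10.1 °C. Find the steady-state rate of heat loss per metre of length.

Q' = 161 W/m

Resistance network (inner→outer):
  R'_conv,in = 1/(2πr h) = 1/(2π·0.0708·5670) = 3.965×10^-4 m·K/W
  R'_copper = ln(0.0754/0.0708)/(2πk) = 0.06295/(2π·368) = 2.722×10^-5 m·K/W
  R'_vermiculite board = ln(0.140/0.0754)/(2πk) = 0.6188/(2π·0.0628) = 1.568 m·K/W
ΣR = 3.965×10^-4 + 2.722×10^-5 + 1.568 = 1.568 m·K/W
Q' = ΔT/ΣR = (263 °C − 10.1 °C)/1.568 = 161 W/m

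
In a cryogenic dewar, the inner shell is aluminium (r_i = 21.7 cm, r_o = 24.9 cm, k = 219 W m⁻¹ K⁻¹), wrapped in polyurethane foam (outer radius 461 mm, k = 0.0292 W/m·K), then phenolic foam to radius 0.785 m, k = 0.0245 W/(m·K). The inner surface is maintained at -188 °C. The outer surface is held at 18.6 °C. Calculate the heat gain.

Series thermal resistances, inner to outer:
  R_aluminium = (1/0.217 − 1/0.249)/(4πk) = 0.5922/(4π·219) = 2.152×10^-4 K/W
  R_polyurethane foam = (1/0.249 − 1/0.461)/(4πk) = 1.847/(4π·0.0292) = 5.033 K/W
  R_phenolic foam = (1/0.461 − 1/0.785)/(4πk) = 0.8953/(4π·0.0245) = 2.908 K/W
ΣR = 2.152×10^-4 + 5.033 + 2.908 = 7.941 K/W
Q = ΔT/ΣR = (-188 °C − 18.6 °C)/7.941 = -26.0 W
(Negative Q ⇒ heat flows inward; heat gain = 26.0 W.)

Q = 26.0 W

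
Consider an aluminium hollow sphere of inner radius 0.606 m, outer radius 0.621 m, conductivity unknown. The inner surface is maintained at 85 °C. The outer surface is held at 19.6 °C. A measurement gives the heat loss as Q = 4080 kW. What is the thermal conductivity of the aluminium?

k = 198 W/m·K

ΣR = ΔT/Q = |85 − 19.6|/4.08×10^6 = 1.603×10^-5 K/W
(1/r₁−1/r₂)/(4πk) = 1.603×10^-5 ⇒ k = 0.03986/(4π·1.603×10^-5) = 198 W/m·K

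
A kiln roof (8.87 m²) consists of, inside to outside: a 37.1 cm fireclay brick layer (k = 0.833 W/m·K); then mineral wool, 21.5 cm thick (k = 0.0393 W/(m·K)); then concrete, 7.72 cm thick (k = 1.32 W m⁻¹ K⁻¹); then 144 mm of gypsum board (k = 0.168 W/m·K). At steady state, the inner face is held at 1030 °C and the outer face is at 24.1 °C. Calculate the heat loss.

Q = 1310 W

Series thermal resistances, inner to outer:
  R_fireclay brick = L/(kA) = 0.371/(0.833·8.87) = 0.05021 K/W
  R_mineral wool = L/(kA) = 0.215/(0.0393·8.87) = 0.6168 K/W
  R_concrete = L/(kA) = 0.0772/(1.32·8.87) = 0.006594 K/W
  R_gypsum board = L/(kA) = 0.144/(0.168·8.87) = 0.09663 K/W
ΣR = 0.05021 + 0.6168 + 0.006594 + 0.09663 = 0.7702 K/W
Q = ΔT/ΣR = (1030 °C − 24.1 °C)/0.7702 = 1310 W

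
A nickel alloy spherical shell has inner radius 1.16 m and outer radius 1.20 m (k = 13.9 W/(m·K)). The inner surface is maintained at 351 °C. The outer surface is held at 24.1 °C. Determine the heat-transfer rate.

Q = 4πk·ΔT/(1/r₁ − 1/r₂) = 4π × 13.9 × 326.9 / (1/1.16 − 1/1.20) = 1.99×10^6 W

Q = 1.99×10^6 W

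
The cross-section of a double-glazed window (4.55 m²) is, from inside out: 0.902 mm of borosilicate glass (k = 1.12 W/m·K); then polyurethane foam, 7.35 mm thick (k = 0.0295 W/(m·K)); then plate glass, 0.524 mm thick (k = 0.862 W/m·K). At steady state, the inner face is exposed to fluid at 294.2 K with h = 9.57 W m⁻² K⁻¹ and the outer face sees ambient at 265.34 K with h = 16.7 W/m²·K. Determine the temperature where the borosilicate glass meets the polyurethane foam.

Treat each layer as a resistance in series:
  R_conv,in = 1/(hA) = 1/(9.57·4.55) = 0.02297 K/W
  R_borosilicate glass = L/(kA) = 9.02×10^-4/(1.12·4.55) = 1.770×10^-4 K/W
  R_polyurethane foam = L/(kA) = 0.00735/(0.0295·4.55) = 0.05476 K/W
  R_plate glass = L/(kA) = 5.24×10^-4/(0.862·4.55) = 1.336×10^-4 K/W
  R_conv,out = 1/(hA) = 1/(16.7·4.55) = 0.01316 K/W
ΣR = 0.02297 + 1.770×10^-4 + 0.05476 + 1.336×10^-4 + 0.01316 = 0.09120 K/W
Q = ΔT/ΣR = (294.2 K − 265.34 K)/0.09120 = 316.4 W
From the inner boundary to the borosilicate glass/polyurethane foam interface, ΣR_partial = 0.02315 K/W.
T_interface = T_in − Q·ΣR_partial = 294.2 K − (316.4)(0.02315) = 286.9 K

T = 286.9 K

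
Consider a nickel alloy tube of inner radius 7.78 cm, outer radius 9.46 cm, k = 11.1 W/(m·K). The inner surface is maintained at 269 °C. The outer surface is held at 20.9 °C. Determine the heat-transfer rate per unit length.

Q' = 88.5 kW/m

Q' = 2πk·ΔT/ln(r₂/r₁) = 2π × 11.1 × 248.1 / ln(0.0946/0.0778) = 88500 W/m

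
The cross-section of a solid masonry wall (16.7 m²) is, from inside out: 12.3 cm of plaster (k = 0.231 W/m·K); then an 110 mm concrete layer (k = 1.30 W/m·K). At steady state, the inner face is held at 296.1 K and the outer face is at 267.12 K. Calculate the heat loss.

Q = 784 W

Resistance network (inner→outer):
  R_plaster = L/(kA) = 0.123/(0.231·16.7) = 0.03188 K/W
  R_concrete = L/(kA) = 0.110/(1.30·16.7) = 0.005067 K/W
ΣR = 0.03188 + 0.005067 = 0.03695 K/W
Q = ΔT/ΣR = (296.1 K − 267.12 K)/0.03695 = 784 W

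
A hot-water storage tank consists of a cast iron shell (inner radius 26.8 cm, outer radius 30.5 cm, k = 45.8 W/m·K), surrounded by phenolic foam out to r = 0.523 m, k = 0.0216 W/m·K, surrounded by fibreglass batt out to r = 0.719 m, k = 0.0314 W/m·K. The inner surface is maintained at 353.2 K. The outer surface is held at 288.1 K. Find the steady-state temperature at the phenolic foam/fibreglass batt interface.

T = 301.6 K

Treat each layer as a resistance in series:
  R_cast iron = (1/0.268 − 1/0.305)/(4πk) = 0.4527/(4π·45.8) = 7.865×10^-4 K/W
  R_phenolic foam = (1/0.305 − 1/0.523)/(4πk) = 1.367/(4π·0.0216) = 5.035 K/W
  R_fibreglass batt = (1/0.523 − 1/0.719)/(4πk) = 0.5212/(4π·0.0314) = 1.321 K/W
ΣR = 7.865×10^-4 + 5.035 + 1.321 = 6.357 K/W
Q = ΔT/ΣR = (353.2 K − 288.1 K)/6.357 = 10.24 W
From the inner boundary to the phenolic foam/fibreglass batt interface, ΣR_partial = 5.036 K/W.
T_interface = T_in − Q·ΣR_partial = 353.2 K − (10.24)(5.036) = 301.6 K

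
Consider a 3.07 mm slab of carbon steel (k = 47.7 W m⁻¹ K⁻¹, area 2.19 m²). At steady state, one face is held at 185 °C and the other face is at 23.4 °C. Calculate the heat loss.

Q = 5500 kW

Q = kA·ΔT/L = 47.7 × 2.19 × |185 °C − 23.4 °C| / 0.00307 = 5.50×10^6 W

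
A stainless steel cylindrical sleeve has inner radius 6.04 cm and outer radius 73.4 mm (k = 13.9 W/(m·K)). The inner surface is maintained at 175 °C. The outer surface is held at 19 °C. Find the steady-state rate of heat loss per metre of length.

Q' = 2πk·ΔT/ln(r₂/r₁) = 2π × 13.9 × 156 / ln(0.0734/0.0604) = 69900 W/m

Q' = 69.9 kW/m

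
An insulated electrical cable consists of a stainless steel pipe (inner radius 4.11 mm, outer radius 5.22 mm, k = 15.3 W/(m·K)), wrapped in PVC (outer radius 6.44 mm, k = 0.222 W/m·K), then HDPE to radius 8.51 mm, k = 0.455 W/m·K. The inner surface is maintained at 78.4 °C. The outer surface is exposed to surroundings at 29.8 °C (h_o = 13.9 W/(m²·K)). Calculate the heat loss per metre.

Q' = 30.5 W/m

Resistance network (inner→outer):
  R'_stainless steel = ln(0.00522/0.00411)/(2πk) = 0.2391/(2π·15.3) = 0.002487 m·K/W
  R'_PVC = ln(0.00644/0.00522)/(2πk) = 0.2100/(2π·0.222) = 0.1506 m·K/W
  R'_HDPE = ln(0.00851/0.00644)/(2πk) = 0.2787/(2π·0.455) = 0.09749 m·K/W
  R'_conv,out = 1/(2πr h) = 1/(2π·0.00851·13.9) = 1.345 m·K/W
ΣR = 0.002487 + 0.1506 + 0.09749 + 1.345 = 1.596 m·K/W
Q' = ΔT/ΣR = (78.4 °C − 29.8 °C)/1.596 = 30.5 W/m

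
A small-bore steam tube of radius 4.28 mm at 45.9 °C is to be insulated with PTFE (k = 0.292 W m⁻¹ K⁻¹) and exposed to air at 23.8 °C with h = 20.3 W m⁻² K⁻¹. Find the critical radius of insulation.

For a cylinder, r_cr = k_ins/h = 0.292/20.3 = 0.0144 m = 1.44 cm

r_cr = 1.44 cm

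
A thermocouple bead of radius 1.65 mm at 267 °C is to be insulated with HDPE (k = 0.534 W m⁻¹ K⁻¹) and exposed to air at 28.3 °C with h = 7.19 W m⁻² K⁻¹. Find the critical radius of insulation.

r_cr = 14.9 cm

For a sphere, r_cr = 2k_ins/h = 2·0.534/7.19 = 0.149 m = 14.9 cm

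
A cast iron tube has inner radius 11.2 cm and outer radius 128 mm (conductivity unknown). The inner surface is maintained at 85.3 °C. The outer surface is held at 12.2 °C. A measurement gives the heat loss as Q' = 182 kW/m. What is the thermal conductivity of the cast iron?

ΣR = ΔT/Q' = |85.3 − 12.2|/1.82×10^5 = 4.016×10^-4 m·K/W
ln(r₂/r₁)/(2πk) = 4.016×10^-4 ⇒ k = 0.1335/(2π·4.016×10^-4) = 52.9 W/m·K

k = 52.9 W/m·K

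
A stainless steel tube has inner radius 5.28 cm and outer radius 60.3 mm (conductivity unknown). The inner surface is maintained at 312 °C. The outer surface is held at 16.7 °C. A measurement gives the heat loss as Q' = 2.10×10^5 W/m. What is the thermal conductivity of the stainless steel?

ΣR = ΔT/Q' = |312 − 16.7|/2.10×10^5 = 0.001406 m·K/W
ln(r₂/r₁)/(2πk) = 0.001406 ⇒ k = 0.1328/(2π·0.001406) = 15.0 W/m·K

k = 15.0 W/m·K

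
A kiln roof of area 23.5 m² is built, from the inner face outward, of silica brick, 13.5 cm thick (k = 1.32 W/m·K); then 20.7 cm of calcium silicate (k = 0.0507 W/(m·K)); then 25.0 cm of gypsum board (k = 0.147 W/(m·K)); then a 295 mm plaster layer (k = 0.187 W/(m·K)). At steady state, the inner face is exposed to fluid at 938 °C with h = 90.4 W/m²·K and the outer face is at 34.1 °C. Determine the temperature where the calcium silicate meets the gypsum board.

T = 431 °C

Resistance network (inner→outer):
  R_conv,in = 1/(hA) = 1/(90.4·23.5) = 4.707×10^-4 K/W
  R_silica brick = L/(kA) = 0.135/(1.32·23.5) = 0.004352 K/W
  R_calcium silicate = L/(kA) = 0.207/(0.0507·23.5) = 0.1737 K/W
  R_gypsum board = L/(kA) = 0.250/(0.147·23.5) = 0.07237 K/W
  R_plaster = L/(kA) = 0.295/(0.187·23.5) = 0.06713 K/W
ΣR = 4.707×10^-4 + 0.004352 + 0.1737 + 0.07237 + 0.06713 = 0.3180 K/W
Q = ΔT/ΣR = (938 °C − 34.1 °C)/0.3180 = 2842 W
From the inner boundary to the calcium silicate/gypsum board interface, ΣR_partial = 0.1785 K/W.
T_interface = T_in − Q·ΣR_partial = 938 °C − (2842)(0.1785) = 431 °C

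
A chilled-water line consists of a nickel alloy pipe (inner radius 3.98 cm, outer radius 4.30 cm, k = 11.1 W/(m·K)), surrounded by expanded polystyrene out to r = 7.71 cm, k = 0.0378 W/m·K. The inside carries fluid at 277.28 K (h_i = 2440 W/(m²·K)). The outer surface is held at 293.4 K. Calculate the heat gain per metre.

Q' = 6.55 W/m

Resistance network (inner→outer):
  R'_conv,in = 1/(2πr h) = 1/(2π·0.0398·2440) = 0.001639 m·K/W
  R'_nickel alloy = ln(0.0430/0.0398)/(2πk) = 0.07733/(2π·11.1) = 0.001109 m·K/W
  R'_expanded polystyrene = ln(0.0771/0.0430)/(2πk) = 0.5839/(2π·0.0378) = 2.458 m·K/W
ΣR = 0.001639 + 0.001109 + 2.458 = 2.461 m·K/W
Q' = ΔT/ΣR = (277.28 K − 293.4 K)/2.461 = -6.55 W/m
(Negative Q' ⇒ heat flows inward; heat gain = 6.55 W/m.)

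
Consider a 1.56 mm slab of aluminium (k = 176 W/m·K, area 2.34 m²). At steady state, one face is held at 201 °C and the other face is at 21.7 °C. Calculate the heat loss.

Q = 4.73×10^7 W

Q = kA·ΔT/L = 176 × 2.34 × |201 °C − 21.7 °C| / 0.00156 = 4.73×10^7 W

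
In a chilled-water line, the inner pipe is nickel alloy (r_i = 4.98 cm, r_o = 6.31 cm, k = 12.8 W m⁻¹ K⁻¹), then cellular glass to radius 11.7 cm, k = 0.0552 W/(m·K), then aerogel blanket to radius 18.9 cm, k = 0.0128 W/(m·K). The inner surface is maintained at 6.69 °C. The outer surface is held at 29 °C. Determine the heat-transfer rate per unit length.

Resistance network (inner→outer):
  R'_nickel alloy = ln(0.0631/0.0498)/(2πk) = 0.2367/(2π·12.8) = 0.002943 m·K/W
  R'_cellular glass = ln(0.117/0.0631)/(2πk) = 0.6175/(2π·0.0552) = 1.780 m·K/W
  R'_aerogel blanket = ln(0.189/0.117)/(2πk) = 0.4796/(2π·0.0128) = 5.963 m·K/W
ΣR = 0.002943 + 1.780 + 5.963 = 7.746 m·K/W
Q' = ΔT/ΣR = (6.69 °C − 29 °C)/7.746 = -2.88 W/m
(Negative Q' ⇒ heat flows inward; heat gain = 2.88 W/m.)

Q' = 2.88 W/m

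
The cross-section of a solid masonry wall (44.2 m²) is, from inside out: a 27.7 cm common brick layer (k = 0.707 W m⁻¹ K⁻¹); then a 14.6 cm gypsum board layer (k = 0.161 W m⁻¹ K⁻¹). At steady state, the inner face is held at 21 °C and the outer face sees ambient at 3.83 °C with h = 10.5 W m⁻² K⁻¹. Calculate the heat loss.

Q = 544 W

Resistance network (inner→outer):
  R_common brick = L/(kA) = 0.277/(0.707·44.2) = 0.008864 K/W
  R_gypsum board = L/(kA) = 0.146/(0.161·44.2) = 0.02052 K/W
  R_conv,out = 1/(hA) = 1/(10.5·44.2) = 0.002155 K/W
ΣR = 0.008864 + 0.02052 + 0.002155 = 0.03154 K/W
Q = ΔT/ΣR = (21 °C − 3.83 °C)/0.03154 = 544 W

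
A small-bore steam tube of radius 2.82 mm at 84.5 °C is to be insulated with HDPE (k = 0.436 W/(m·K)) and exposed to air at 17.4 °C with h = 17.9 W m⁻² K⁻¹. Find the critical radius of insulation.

r_cr = 2.44 cm

For a cylinder, r_cr = k_ins/h = 0.436/17.9 = 0.0244 m = 2.44 cm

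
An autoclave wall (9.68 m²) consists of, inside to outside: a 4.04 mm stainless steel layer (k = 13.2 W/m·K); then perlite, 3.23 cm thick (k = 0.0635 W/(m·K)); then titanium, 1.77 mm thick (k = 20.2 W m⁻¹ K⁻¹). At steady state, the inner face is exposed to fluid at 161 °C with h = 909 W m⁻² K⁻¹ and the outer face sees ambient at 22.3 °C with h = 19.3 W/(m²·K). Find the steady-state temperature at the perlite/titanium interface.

Treat each layer as a resistance in series:
  R_conv,in = 1/(hA) = 1/(909·9.68) = 1.136×10^-4 K/W
  R_stainless steel = L/(kA) = 0.00404/(13.2·9.68) = 3.162×10^-5 K/W
  R_perlite = L/(kA) = 0.0323/(0.0635·9.68) = 0.05255 K/W
  R_titanium = L/(kA) = 0.00177/(20.2·9.68) = 9.052×10^-6 K/W
  R_conv,out = 1/(hA) = 1/(19.3·9.68) = 0.005353 K/W
ΣR = 1.136×10^-4 + 3.162×10^-5 + 0.05255 + 9.052×10^-6 + 0.005353 = 0.05806 K/W
Q = ΔT/ΣR = (161 °C − 22.3 °C)/0.05806 = 2389 W
From the inner boundary to the perlite/titanium interface, ΣR_partial = 0.05270 K/W.
T_interface = T_in − Q·ΣR_partial = 161 °C − (2389)(0.05270) = 35.1 °C

T = 35.1 °C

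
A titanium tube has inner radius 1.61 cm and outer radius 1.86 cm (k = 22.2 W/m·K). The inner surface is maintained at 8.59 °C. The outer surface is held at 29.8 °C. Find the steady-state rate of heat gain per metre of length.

Q' = 2πk·ΔT/ln(r₂/r₁) = 2π × 22.2 × 21.21 / ln(0.0186/0.0161) = 20500 W/m

Q' = 20500 W/m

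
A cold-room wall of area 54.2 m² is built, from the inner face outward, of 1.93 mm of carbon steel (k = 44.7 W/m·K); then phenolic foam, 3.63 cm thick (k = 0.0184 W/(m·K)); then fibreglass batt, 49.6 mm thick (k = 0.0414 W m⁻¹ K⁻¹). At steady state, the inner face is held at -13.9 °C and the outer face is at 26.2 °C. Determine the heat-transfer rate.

Q = 685 W

Resistance network (inner→outer):
  R_carbon steel = L/(kA) = 0.00193/(44.7·54.2) = 7.966×10^-7 K/W
  R_phenolic foam = L/(kA) = 0.0363/(0.0184·54.2) = 0.03640 K/W
  R_fibreglass batt = L/(kA) = 0.0496/(0.0414·54.2) = 0.02210 K/W
ΣR = 7.966×10^-7 + 0.03640 + 0.02210 = 0.05850 K/W
Q = ΔT/ΣR = (-13.9 °C − 26.2 °C)/0.05850 = -685 W
(Negative Q ⇒ heat flows inward; heat gain = 685 W.)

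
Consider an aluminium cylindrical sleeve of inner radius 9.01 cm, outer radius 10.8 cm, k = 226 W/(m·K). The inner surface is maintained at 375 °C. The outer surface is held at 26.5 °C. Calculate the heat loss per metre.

Q' = 2πk·ΔT/ln(r₂/r₁) = 2π × 226 × 348.5 / ln(0.108/0.0901) = 2.73×10^6 W/m

Q' = 2.73×10^6 W/m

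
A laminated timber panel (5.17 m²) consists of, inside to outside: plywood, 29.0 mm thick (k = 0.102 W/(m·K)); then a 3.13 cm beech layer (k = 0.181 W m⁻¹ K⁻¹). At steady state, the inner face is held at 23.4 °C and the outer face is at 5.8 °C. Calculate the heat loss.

Q = 199 W

Resistance network (inner→outer):
  R_plywood = L/(kA) = 0.0290/(0.102·5.17) = 0.05499 K/W
  R_beech = L/(kA) = 0.0313/(0.181·5.17) = 0.03345 K/W
ΣR = 0.05499 + 0.03345 = 0.08844 K/W
Q = ΔT/ΣR = (23.4 °C − 5.8 °C)/0.08844 = 199 W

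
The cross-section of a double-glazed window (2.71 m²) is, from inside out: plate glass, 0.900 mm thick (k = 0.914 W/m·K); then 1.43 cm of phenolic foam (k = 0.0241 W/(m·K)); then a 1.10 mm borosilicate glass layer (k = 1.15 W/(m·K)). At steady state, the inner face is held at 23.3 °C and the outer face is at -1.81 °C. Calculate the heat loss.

Q = 114 W

Treat each layer as a resistance in series:
  R_plate glass = L/(kA) = 9.00×10^-4/(0.914·2.71) = 3.634×10^-4 K/W
  R_phenolic foam = L/(kA) = 0.0143/(0.0241·2.71) = 0.2190 K/W
  R_borosilicate glass = L/(kA) = 0.00110/(1.15·2.71) = 3.530×10^-4 K/W
ΣR = 3.634×10^-4 + 0.2190 + 3.530×10^-4 = 0.2197 K/W
Q = ΔT/ΣR = (23.3 °C − -1.81 °C)/0.2197 = 114 W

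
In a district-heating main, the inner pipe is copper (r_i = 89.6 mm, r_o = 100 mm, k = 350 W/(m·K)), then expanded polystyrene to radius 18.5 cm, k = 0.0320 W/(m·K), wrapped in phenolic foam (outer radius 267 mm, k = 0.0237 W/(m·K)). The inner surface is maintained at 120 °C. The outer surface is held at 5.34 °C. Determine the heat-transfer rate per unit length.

Resistance network (inner→outer):
  R'_copper = ln(0.100/0.0896)/(2πk) = 0.1098/(2π·350) = 4.994×10^-5 m·K/W
  R'_expanded polystyrene = ln(0.185/0.100)/(2πk) = 0.6152/(2π·0.0320) = 3.060 m·K/W
  R'_phenolic foam = ln(0.267/0.185)/(2πk) = 0.3669/(2π·0.0237) = 2.464 m·K/W
ΣR = 4.994×10^-5 + 3.060 + 2.464 = 5.524 m·K/W
Q' = ΔT/ΣR = (120 °C − 5.34 °C)/5.524 = 20.8 W/m

Q' = 20.8 W/m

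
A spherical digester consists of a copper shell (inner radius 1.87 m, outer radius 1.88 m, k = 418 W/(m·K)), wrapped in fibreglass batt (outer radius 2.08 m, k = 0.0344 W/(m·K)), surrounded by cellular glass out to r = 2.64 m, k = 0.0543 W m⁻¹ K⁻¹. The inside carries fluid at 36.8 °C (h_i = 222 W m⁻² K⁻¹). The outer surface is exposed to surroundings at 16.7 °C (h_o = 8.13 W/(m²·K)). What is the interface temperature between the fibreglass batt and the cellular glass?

T = 28.0 °C

Treat each layer as a resistance in series:
  R_conv,in = 1/(4πr²h) = 1/(4π·1.87²·222) = 1.025×10^-4 K/W
  R_copper = (1/1.87 − 1/1.88)/(4πk) = 0.002844/(4π·418) = 5.415×10^-7 K/W
  R_fibreglass batt = (1/1.88 − 1/2.08)/(4πk) = 0.05115/(4π·0.0344) = 0.1183 K/W
  R_cellular glass = (1/2.08 − 1/2.64)/(4πk) = 0.1020/(4π·0.0543) = 0.1495 K/W
  R_conv,out = 1/(4πr²h) = 1/(4π·2.64²·8.13) = 0.001404 K/W
ΣR = 1.025×10^-4 + 5.415×10^-7 + 0.1183 + 0.1495 + 0.001404 = 0.2693 K/W
Q = ΔT/ΣR = (36.8 °C − 16.7 °C)/0.2693 = 74.64 W
From the inner boundary to the fibreglass batt/cellular glass interface, ΣR_partial = 0.1184 K/W.
T_interface = T_in − Q·ΣR_partial = 36.8 °C − (74.64)(0.1184) = 28.0 °C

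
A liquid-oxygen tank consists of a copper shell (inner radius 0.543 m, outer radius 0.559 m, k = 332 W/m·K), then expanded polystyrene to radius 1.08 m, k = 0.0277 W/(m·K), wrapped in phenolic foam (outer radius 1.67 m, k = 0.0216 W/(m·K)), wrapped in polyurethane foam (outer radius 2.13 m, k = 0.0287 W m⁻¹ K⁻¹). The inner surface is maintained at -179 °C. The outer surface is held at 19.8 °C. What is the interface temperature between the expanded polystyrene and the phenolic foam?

T = -57.1 °C

Series thermal resistances, inner to outer:
  R_copper = (1/0.543 − 1/0.559)/(4πk) = 0.05271/(4π·332) = 1.263×10^-5 K/W
  R_expanded polystyrene = (1/0.559 − 1/1.08)/(4πk) = 0.8630/(4π·0.0277) = 2.479 K/W
  R_phenolic foam = (1/1.08 − 1/1.67)/(4πk) = 0.3271/(4π·0.0216) = 1.205 K/W
  R_polyurethane foam = (1/1.67 − 1/2.13)/(4πk) = 0.1293/(4π·0.0287) = 0.3586 K/W
ΣR = 1.263×10^-5 + 2.479 + 1.205 + 0.3586 = 4.043 K/W
Q = ΔT/ΣR = (-179 °C − 19.8 °C)/4.043 = -49.17 W
From the inner boundary to the expanded polystyrene/phenolic foam interface, ΣR_partial = 2.479 K/W.
T_interface = T_in − Q·ΣR_partial = -179 °C − (-49.17)(2.479) = -57.1 °C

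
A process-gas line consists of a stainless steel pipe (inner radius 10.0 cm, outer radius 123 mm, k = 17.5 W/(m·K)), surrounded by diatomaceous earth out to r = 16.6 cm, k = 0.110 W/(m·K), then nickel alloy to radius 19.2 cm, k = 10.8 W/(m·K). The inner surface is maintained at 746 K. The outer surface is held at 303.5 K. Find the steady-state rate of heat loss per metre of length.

Treat each layer as a resistance in series:
  R'_stainless steel = ln(0.123/0.100)/(2πk) = 0.2070/(2π·17.5) = 0.001883 m·K/W
  R'_diatomaceous earth = ln(0.166/0.123)/(2πk) = 0.2998/(2π·0.110) = 0.4338 m·K/W
  R'_nickel alloy = ln(0.192/0.166)/(2πk) = 0.1455/(2π·10.8) = 0.002144 m·K/W
ΣR = 0.001883 + 0.4338 + 0.002144 = 0.4378 m·K/W
Q' = ΔT/ΣR = (746 K − 303.5 K)/0.4378 = 1010 W/m

Q' = 1010 W/m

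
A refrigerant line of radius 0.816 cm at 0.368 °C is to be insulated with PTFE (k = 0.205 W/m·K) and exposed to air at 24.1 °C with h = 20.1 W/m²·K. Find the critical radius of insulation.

For a cylinder, r_cr = k_ins/h = 0.205/20.1 = 0.0102 m = 1.02 cm

r_cr = 1.02 cm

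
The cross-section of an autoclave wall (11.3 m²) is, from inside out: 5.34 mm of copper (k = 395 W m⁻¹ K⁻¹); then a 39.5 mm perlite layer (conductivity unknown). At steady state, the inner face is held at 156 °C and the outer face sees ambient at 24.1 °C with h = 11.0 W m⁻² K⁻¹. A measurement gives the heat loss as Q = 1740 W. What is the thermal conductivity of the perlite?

ΣR = ΔT/Q = |156 − 24.1|/1740 = 0.07580 K/W
Known resistances:
  R_copper = L/(kA) = 0.00534/(395·11.3) = 1.196×10^-6 K/W
  R_conv,out = 1/(hA) = 1/(11.0·11.3) = 0.008045 K/W
R_perlite = ΣR − ΣR_known = 0.07580 − 0.008046 = 0.06775 K/W
L/(kA) = 0.06775 ⇒ k = 0.0395/(0.06775·11.3) = 0.0516 W/m·K

k = 0.0516 W/m·K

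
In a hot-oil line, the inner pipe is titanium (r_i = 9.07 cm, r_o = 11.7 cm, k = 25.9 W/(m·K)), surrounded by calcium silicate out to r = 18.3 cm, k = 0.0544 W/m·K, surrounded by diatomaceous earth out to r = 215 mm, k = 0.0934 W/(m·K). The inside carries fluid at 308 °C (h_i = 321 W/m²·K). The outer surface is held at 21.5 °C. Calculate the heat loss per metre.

Q' = 180 W/m

Resistance network (inner→outer):
  R'_conv,in = 1/(2πr h) = 1/(2π·0.0907·321) = 0.005466 m·K/W
  R'_titanium = ln(0.117/0.0907)/(2πk) = 0.2546/(2π·25.9) = 0.001565 m·K/W
  R'_calcium silicate = ln(0.183/0.117)/(2πk) = 0.4473/(2π·0.0544) = 1.309 m·K/W
  R'_diatomaceous earth = ln(0.215/0.183)/(2πk) = 0.1612/(2π·0.0934) = 0.2746 m·K/W
ΣR = 0.005466 + 0.001565 + 1.309 + 0.2746 = 1.591 m·K/W
Q' = ΔT/ΣR = (308 °C − 21.5 °C)/1.591 = 180 W/m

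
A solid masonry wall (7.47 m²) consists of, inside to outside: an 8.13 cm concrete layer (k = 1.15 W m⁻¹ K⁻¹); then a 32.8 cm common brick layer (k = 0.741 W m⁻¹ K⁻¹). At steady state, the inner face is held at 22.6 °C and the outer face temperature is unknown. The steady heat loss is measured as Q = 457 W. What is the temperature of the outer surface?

T_out = -8.81 °C

Series resistances:
  R_concrete = L/(kA) = 0.0813/(1.15·7.47) = 0.009464 K/W
  R_common brick = L/(kA) = 0.328/(0.741·7.47) = 0.05926 K/W
ΣR = 0.06872 K/W
ΔT = Q·ΣR = 457 × 0.06872 = 31.41 K
Heat flows outward, so T_out = T_in − ΔT = 22.6 − 31.41 = -8.81 °C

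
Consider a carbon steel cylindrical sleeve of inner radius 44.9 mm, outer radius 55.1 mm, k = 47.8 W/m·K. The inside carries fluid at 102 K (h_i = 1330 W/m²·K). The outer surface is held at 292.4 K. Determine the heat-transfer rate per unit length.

Q' = 56900 W/m

Series thermal resistances, inner to outer:
  R'_conv,in = 1/(2πr h) = 1/(2π·0.0449·1330) = 0.002665 m·K/W
  R'_carbon steel = ln(0.0551/0.0449)/(2πk) = 0.2047/(2π·47.8) = 6.816×10^-4 m·K/W
ΣR = 0.002665 + 6.816×10^-4 = 0.003347 m·K/W
Q' = ΔT/ΣR = (102 K − 292.4 K)/0.003347 = -56900 W/m
(Negative Q' ⇒ heat flows inward; heat gain = 56900 W/m.)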